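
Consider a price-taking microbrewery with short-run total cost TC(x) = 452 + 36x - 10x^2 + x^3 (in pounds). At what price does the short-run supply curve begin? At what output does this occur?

£11 per unit, at x = 5

The firm shuts down when price falls below the minimum of average variable cost. AVC = VC/x = 36 - 10x + x^2.
At the minimum of AVC, MC = AVC. MC = 36 - 20x + 3x^2; setting MC = AVC gives 2x^2 - 10x = 0, so x = 5. min AVC = 11.
The firm shuts down for any P below £11.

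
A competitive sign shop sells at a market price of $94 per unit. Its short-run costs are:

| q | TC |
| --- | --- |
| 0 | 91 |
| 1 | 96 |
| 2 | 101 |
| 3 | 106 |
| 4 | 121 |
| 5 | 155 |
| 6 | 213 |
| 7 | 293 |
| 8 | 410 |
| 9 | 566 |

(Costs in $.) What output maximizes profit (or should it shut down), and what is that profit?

q = 7; profit = $365

Compute π = P·q − TC at each output: q=0: -91; q=1: -2; q=2: 87; q=3: 176; q=4: 255; q=5: 315; q=6: 351; q=7: 365; q=8: 342; q=9: 280.
Profit is maximized at q = 7. AVC there is 202/7 = $28.86 ≤ P, so producing beats shutting down (which would give -$91).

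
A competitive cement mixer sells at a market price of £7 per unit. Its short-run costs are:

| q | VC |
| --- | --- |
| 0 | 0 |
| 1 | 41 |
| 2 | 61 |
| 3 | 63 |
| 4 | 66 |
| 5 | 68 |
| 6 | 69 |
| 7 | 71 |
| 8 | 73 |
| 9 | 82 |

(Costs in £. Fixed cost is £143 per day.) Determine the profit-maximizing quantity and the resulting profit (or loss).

q = 0 (shut down); profit = -£143

Compute π = P·q − TC at each output: q=0: -143; q=1: -177; q=2: -190; q=3: -185; q=4: -181; q=5: -176; q=6: -170; q=7: -165; q=8: -160; q=9: -162.
Profit is highest at q = 0. Equivalently, the lowest AVC in the table is 82/9 ≈ £9.11 at q = 9, and P = £7 falls below it — price never covers variable cost, so the firm shuts down and loses only its fixed cost.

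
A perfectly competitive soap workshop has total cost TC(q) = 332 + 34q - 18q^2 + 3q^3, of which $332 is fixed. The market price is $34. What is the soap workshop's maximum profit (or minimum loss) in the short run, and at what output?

AVC = 34 - 18q + 3q^2 has its minimum $7 at q = 3; price $34 clears that bar, so the firm operates.
MC = 34 - 36q + 9q^2. Setting P = MC and taking the root on the rising branch gives q* = 4.
TR = 34·4 = 136. TC = 332 + 40 = 372. Profit = 136 − 372 = -$236.
That loss of $236 beats the $332 the firm would lose by shutting down; producing recovers $96 of fixed cost.

Profit = -$236 at q = 4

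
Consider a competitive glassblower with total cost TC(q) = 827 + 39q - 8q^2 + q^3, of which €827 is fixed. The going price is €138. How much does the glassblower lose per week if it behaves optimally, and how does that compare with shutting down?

Profit = -€17 at q = 9

AVC = 39 - 8q + q^2; min AVC = €23 at q = 4. Since P = €138 ≥ min AVC, the firm produces.
With MC = 39 - 16q + 3q^2, P = MC on the upward-sloping part at q* = 9.
TR = 138·9 = 1242. TC = 827 + 432 = 1259. Profit = 1242 − 1259 = -€17.
Shutting down would mean losing the fixed cost of €827, so operating at a loss of €17 is better by €810.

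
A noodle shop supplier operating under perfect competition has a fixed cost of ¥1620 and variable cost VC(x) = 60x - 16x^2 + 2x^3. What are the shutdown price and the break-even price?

Shutdown price = ¥28; break-even price = ¥258

Shutdown price = min AVC. AVC = 60 - 16x + 2x^2, with vertex at x = 4 and minimum ¥28.
ATC = 1620/x + 60 - 16x + 2x^2. Setting dATC/dx = −1620/x^2 − 16 + 4x = 0 gives x = 9 (since 4·9^3 − 16·9^2 = 1620).
min ATC = 1620/9 + 60 − 16·9 + 2·9^2 = ¥258. That is the break-even price.
Between these two prices the firm operates at a loss; above ¥258 it earns a profit.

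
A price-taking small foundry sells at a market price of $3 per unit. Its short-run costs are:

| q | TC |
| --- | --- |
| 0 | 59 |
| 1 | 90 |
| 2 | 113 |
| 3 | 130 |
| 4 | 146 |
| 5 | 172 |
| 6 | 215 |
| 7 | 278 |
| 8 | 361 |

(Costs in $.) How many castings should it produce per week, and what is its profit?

Tabulate TR − TC: q=0: -59; q=1: -87; q=2: -107; q=3: -121; q=4: -134; q=5: -157; q=6: -197; q=7: -257; q=8: -337.
Profit is highest at q = 0. Equivalently, the lowest AVC in the table is 87/4 ≈ $21.75 at q = 4, and P = $3 falls below it — price never covers variable cost, so the firm shuts down and loses only its fixed cost.

q = 0 (shut down); profit = -$59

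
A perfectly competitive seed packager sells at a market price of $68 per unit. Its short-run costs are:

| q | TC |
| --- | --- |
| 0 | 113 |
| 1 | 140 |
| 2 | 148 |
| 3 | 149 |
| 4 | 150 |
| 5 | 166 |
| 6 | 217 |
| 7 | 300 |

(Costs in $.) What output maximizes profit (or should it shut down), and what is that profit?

q = 6; profit = $191

Tabulate TR − TC: q=0: -113; q=1: -72; q=2: -12; q=3: 55; q=4: 122; q=5: 174; q=6: 191; q=7: 176.
Profit is maximized at q = 6. AVC there is 104/6 = $17.33 ≤ P, so producing beats shutting down (which would give -$113).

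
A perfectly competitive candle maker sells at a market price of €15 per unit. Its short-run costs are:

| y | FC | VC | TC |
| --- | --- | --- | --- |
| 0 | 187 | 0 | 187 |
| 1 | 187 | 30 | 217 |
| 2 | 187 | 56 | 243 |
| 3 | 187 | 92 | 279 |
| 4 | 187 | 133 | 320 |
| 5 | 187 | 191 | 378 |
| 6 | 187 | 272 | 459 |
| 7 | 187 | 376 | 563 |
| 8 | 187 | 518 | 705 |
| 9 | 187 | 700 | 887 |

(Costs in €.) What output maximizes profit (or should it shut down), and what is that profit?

Compute π = P·y − TC at each output: y=0: -187; y=1: -202; y=2: -213; y=3: -234; y=4: -260; y=5: -303; y=6: -369; y=7: -458; y=8: -585; y=9: -752.
Profit is highest at y = 0. Equivalently, the lowest AVC in the table is 56/2 ≈ €28 at y = 2, and P = €15 falls below it — price never covers variable cost, so the firm shuts down and loses only its fixed cost.

y = 0 (shut down); profit = -€187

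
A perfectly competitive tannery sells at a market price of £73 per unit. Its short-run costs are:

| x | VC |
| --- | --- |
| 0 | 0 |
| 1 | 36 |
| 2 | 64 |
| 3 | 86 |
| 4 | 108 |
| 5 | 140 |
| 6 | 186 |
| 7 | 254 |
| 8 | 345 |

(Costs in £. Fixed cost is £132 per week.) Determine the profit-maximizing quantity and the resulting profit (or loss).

x = 7; profit = £125

Tabulate TR − TC: x=0: -132; x=1: -95; x=2: -50; x=3: 1; x=4: 52; x=5: 93; x=6: 120; x=7: 125; x=8: 107.
Profit is maximized at x = 7. AVC there is 254/7 = £36.29 ≤ P, so producing beats shutting down (which would give -£132).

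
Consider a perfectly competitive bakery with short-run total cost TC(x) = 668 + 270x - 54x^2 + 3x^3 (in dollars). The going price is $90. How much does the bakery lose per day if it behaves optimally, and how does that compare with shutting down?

AVC = 270 - 54x + 3x^2; min AVC = $27 at x = 9. Since P = $90 ≥ min AVC, the firm produces.
MC = 270 - 108x + 9x^2. Setting P = MC and taking the root on the rising branch gives x* = 10.
TR = 90·10 = 900. TC = 668 + 300 = 968. Profit = 900 − 968 = -$68.
Shutting down would mean losing the fixed cost of $668, so operating at a loss of $68 is better by $600.

Profit = -$68 at x = 10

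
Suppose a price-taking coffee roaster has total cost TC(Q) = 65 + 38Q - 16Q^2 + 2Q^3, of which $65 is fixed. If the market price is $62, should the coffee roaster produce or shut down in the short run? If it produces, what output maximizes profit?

Produce at Q = 6

From TC, MC = TC'(Q) = 38 - 32Q + 6Q^2 and AVC = VC/Q = 38 - 16Q + 2Q^2.
AVC is minimized where dAVC/dQ = -16 + 4Q = 0, at Q = 4; min AVC = 38 - 16·4 + 2·4^2 = $6.
P = $62 exceeds min AVC = $6, so the firm stays open.
Solving P = MC: -24 - 32Q + 6Q^2 = 0 ⇒ Q = -2/3 or 6. On the upward-sloping branch, Q* = 6.
Check: AVC at Q = 6 is $14 ≤ P, so revenue covers variable cost.
Profit = P·Q − TC = 62·6 − 149 = $223.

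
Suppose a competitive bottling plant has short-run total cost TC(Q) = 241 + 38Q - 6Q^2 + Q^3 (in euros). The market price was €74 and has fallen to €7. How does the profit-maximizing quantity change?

Output falls from 6 to 0 (the firm shuts down)

MC = 38 - 12Q + 3Q^2; the shutdown threshold is min AVC = €29 (at Q = 3).
With P = €74 above the shutdown price, P = MC gives Q = 6.
At P = €7 < min AVC = €29, price no longer covers variable cost at any output, so the firm shuts down: Q = 0.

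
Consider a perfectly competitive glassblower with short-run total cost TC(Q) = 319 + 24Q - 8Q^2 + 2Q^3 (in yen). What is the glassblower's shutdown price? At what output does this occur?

The shutdown price is the minimum of AVC. VC = 24Q - 8Q^2 + 2Q^3, so AVC = 24 - 8Q + 2Q^2.
dAVC/dQ = -8 + 4Q = 0 gives Q = 2. min AVC = 24 - 8·2 + 2·2^2 = 16.
The firm shuts down for any P below ¥16.

¥16 per unit, at Q = 2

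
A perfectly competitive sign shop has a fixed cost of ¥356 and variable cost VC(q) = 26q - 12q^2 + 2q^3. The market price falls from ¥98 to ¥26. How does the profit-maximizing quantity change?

AVC = 26 - 12q + 2q^2, minimized at q = 3 where min AVC = ¥8. MC = 26 - 24q + 6q^2.
At P = ¥98 ≥ min AVC, set P = MC on the rising branch: q = 6.
At P = ¥26 ≥ min AVC, set P = MC: q = 4. The firm stays open but cuts output.

Output falls from 6 to 4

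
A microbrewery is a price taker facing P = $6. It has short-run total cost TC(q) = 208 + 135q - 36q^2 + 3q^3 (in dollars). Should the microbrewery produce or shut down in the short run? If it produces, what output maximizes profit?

Variable cost is VC = 135q - 36q^2 + 3q^3, so AVC = VC/q = 135 - 36q + 3q^2 and MC = dTC/dq = 135 - 72q + 9q^2.
AVC is minimized where dAVC/dq = -36 + 6q = 0, at q = 6; min AVC = 135 - 36·6 + 3·6^2 = $27.
Since P = $6 < min AVC = $27, price fails to cover variable cost at any output.
The firm minimizes its loss by shutting down and losing only its fixed cost of $208.

Shut down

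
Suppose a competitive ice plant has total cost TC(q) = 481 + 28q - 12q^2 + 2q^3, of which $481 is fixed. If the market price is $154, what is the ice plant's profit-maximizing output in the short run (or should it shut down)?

From TC, MC = TC'(q) = 28 - 24q + 6q^2 and AVC = VC/q = 28 - 12q + 2q^2.
The AVC parabola has its vertex at q = 12/4 = 3, where AVC = 28 - 12·3 + 2·3^2 = $10.
Since P = $154 ≥ min AVC = $10, price covers variable cost and the firm should produce.
P = MC gives -126 - 24q + 6q^2 = 0, with roots -3 and 7. Take the larger (rising MC): q* = 7.
Check: AVC at q = 7 is $42 ≤ P, so revenue covers variable cost.
Profit = P·q − TC = 154·7 − 775 = $303.

Produce at q = 7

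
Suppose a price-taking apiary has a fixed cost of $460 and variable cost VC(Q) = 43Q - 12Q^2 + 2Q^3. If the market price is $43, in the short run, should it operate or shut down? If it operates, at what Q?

From TC, MC = TC'(Q) = 43 - 24Q + 6Q^2 and AVC = VC/Q = 43 - 12Q + 2Q^2.
AVC is minimized where dAVC/dQ = -12 + 4Q = 0, at Q = 3; min AVC = 43 - 12·3 + 2·3^2 = $25.
P = $43 exceeds min AVC = $25, so the firm stays open.
Solving P = MC: -24Q + 6Q^2 = 0 ⇒ Q = 0 or 4. On the upward-sloping branch, Q* = 4.
Check: AVC at Q = 4 is $27 ≤ P, so revenue covers variable cost.
Profit = P·Q − TC = 43·4 − 568 = -$396, a loss, but smaller than the $460 fixed cost the firm would lose by shutting down.

Produce at Q = 4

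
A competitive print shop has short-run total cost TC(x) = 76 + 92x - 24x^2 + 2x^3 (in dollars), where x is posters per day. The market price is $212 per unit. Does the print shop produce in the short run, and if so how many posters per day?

Strip out fixed cost: VC = 92x - 24x^2 + 2x^3. Then AVC = 92 - 24x + 2x^2 and MC = 92 - 48x + 6x^2.
AVC hits its minimum where MC = AVC, at x = 6, giving min AVC = 92 - 24·6 + 2·6^2 = $20.
Because $212 ≥ $20, revenue can cover variable cost; the firm operates.
Set P = MC: 212 = 92 - 48x + 6x^2 → -120 - 48x + 6x^2 = 0. The roots are x = -2 and x = 10; the profit-maximizing output is on the rising part of MC, so x* = 10.
Check: AVC at x = 10 is $52 ≤ P, so revenue covers variable cost.
Profit = P·x − TC = 212·10 − 596 = $1524.

Produce at x = 10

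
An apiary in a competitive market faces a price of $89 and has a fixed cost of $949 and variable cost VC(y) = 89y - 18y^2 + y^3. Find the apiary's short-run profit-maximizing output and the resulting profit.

Profit = -$85 at y = 12

AVC = 89 - 18y + y^2; min AVC = $8 at y = 9. Since P = $89 ≥ min AVC, the firm produces.
MC = 89 - 36y + 3y^2. Setting P = MC and taking the root on the rising branch gives y* = 12.
TR = 89·12 = 1068. TC = 949 + 204 = 1153. Profit = 1068 − 1153 = -$85.
Shutting down would mean losing the fixed cost of $949, so operating at a loss of $85 is better by $864.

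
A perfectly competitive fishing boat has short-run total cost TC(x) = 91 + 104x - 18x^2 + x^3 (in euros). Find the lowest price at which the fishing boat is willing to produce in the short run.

The shutdown price is the minimum of AVC. VC = 104x - 18x^2 + x^3, so AVC = 104 - 18x + x^2.
At the minimum of AVC, MC = AVC. MC = 104 - 36x + 3x^2; setting MC = AVC gives 2x^2 - 18x = 0, so x = 9. min AVC = 23.
For P < €23 the firm produces nothing.

€23 per unit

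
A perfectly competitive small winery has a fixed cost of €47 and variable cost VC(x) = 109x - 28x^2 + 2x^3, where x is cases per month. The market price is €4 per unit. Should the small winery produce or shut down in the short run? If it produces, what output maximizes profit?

From TC, MC = TC'(x) = 109 - 56x + 6x^2 and AVC = VC/x = 109 - 28x + 2x^2.
AVC is minimized where dAVC/dx = -28 + 4x = 0, at x = 7; min AVC = 109 - 28·7 + 2·7^2 = €11.
P = €4 lies below min AVC = €11; no output level covers variable cost.
Best response: produce nothing and absorb the €47 fixed cost.

Shut down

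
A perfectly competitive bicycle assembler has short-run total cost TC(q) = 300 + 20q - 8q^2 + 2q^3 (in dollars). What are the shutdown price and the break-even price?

Shutdown price = min AVC. AVC = 20 - 8q + 2q^2, with vertex at q = 2 and minimum $12.
ATC = 300/q + 20 - 8q + 2q^2. Setting dATC/dq = −300/q^2 − 8 + 4q = 0 gives q = 5 (since 4·5^3 − 8·5^2 = 300).
min ATC = 300/5 + 20 − 8·5 + 2·5^2 = $90. That is the break-even price.
Between these two prices the firm operates at a loss; above $90 it earns a profit.

Shutdown price = $12; break-even price = $90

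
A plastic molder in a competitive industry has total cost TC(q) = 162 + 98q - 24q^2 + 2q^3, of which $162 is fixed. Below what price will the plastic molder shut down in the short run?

Short-run supply begins at min AVC. From VC = 98q - 24q^2 + 2q^3, AVC = 98 - 24q + 2q^2.
At the minimum of AVC, MC = AVC. MC = 98 - 48q + 6q^2; setting MC = AVC gives 4q^2 - 24q = 0, so q = 6. min AVC = 26.
So the shutdown price is $26.

$26 per unit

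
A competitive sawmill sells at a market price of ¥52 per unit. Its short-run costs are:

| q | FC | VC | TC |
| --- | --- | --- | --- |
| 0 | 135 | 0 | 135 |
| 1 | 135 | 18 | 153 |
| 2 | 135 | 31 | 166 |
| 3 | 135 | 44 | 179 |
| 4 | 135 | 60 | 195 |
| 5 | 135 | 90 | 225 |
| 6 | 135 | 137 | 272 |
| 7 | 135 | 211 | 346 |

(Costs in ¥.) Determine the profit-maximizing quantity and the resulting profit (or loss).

q = 6; profit = ¥40

Compute π = P·q − TC at each output: q=0: -135; q=1: -101; q=2: -62; q=3: -23; q=4: 13; q=5: 35; q=6: 40; q=7: 18.
Profit is maximized at q = 6. AVC there is 137/6 = ¥22.83 ≤ P, so producing beats shutting down (which would give -¥135).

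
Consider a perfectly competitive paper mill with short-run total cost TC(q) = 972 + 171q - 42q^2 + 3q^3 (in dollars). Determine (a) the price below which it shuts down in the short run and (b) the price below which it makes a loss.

AVC = 171 - 42q + 3q^2; minimized at q = 7, giving min AVC = $24. That is the shutdown price.
ATC = 972/q + 171 - 42q + 3q^2. Setting dATC/dq = −972/q^2 − 42 + 6q = 0 gives q = 9 (since 6·9^3 − 42·9^2 = 972).
min ATC = 972/9 + 171 − 42·9 + 3·9^2 = $144. That is the break-even price.
Between these two prices the firm operates at a loss; above $144 it earns a profit.

Shutdown price = $24; break-even price = $144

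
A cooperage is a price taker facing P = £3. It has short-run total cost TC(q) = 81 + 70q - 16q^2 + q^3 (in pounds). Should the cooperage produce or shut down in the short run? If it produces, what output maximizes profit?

Strip out fixed cost: VC = 70q - 16q^2 + q^3. Then AVC = 70 - 16q + q^2 and MC = 70 - 32q + 3q^2.
AVC hits its minimum where MC = AVC, at q = 8, giving min AVC = 70 - 16·8 + 8^2 = £6.
Since P = £3 < min AVC = £6, price fails to cover variable cost at any output.
The firm minimizes its loss by shutting down and losing only its fixed cost of £81.

Shut down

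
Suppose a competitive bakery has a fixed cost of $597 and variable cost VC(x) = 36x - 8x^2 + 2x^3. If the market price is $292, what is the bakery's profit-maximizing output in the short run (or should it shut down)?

Produce at x = 8

Strip out fixed cost: VC = 36x - 8x^2 + 2x^3. Then AVC = 36 - 8x + 2x^2 and MC = 36 - 16x + 6x^2.
The AVC parabola has its vertex at x = 8/4 = 2, where AVC = 36 - 8·2 + 2·2^2 = $28.
P = $292 exceeds min AVC = $28, so the firm stays open.
P = MC gives -256 - 16x + 6x^2 = 0, with roots -16/3 and 8. Take the larger (rising MC): x* = 8.
Check: AVC at x = 8 is $100 ≤ P, so revenue covers variable cost.
Profit = P·x − TC = 292·8 − 1397 = $939.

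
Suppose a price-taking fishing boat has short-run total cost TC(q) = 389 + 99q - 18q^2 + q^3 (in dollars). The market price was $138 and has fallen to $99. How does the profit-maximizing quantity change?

MC = 99 - 36q + 3q^2; the shutdown threshold is min AVC = $18 (at q = 9).
At P = $138 ≥ min AVC, set P = MC on the rising branch: q = 13.
At P = $99 ≥ min AVC, set P = MC: q = 12. The firm stays open but cuts output.

Output falls from 13 to 12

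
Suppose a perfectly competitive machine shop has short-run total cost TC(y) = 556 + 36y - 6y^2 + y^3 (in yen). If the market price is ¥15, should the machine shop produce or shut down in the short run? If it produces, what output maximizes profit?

Strip out fixed cost: VC = 36y - 6y^2 + y^3. Then AVC = 36 - 6y + y^2 and MC = 36 - 12y + 3y^2.
AVC is minimized where dAVC/dy = -6 + 2y = 0, at y = 3; min AVC = 36 - 6·3 + 3^2 = ¥27.
Since P = ¥15 < min AVC = ¥27, price fails to cover variable cost at any output.
Shutting down limits the loss to fixed cost, ¥556.

Shut down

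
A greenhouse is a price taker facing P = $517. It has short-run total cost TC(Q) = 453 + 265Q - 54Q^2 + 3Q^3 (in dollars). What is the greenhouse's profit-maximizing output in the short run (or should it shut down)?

From TC, MC = TC'(Q) = 265 - 108Q + 9Q^2 and AVC = VC/Q = 265 - 54Q + 3Q^2.
AVC hits its minimum where MC = AVC, at Q = 9, giving min AVC = 265 - 54·9 + 3·9^2 = $22.
Since P = $517 ≥ min AVC = $22, price covers variable cost and the firm should produce.
P = MC gives -252 - 108Q + 9Q^2 = 0, with roots -2 and 14. Take the larger (rising MC): Q* = 14.
Check: AVC at Q = 14 is $97 ≤ P, so revenue covers variable cost.
Profit = P·Q − TC = 517·14 − 1811 = $5427.

Produce at Q = 14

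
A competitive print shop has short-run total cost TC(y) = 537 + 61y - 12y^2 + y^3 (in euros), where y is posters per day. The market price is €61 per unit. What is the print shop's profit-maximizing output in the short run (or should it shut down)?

Produce at y = 8

Variable cost is VC = 61y - 12y^2 + y^3, so AVC = VC/y = 61 - 12y + y^2 and MC = dTC/dy = 61 - 24y + 3y^2.
AVC hits its minimum where MC = AVC, at y = 6, giving min AVC = 61 - 12·6 + 6^2 = €25.
Since P = €61 ≥ min AVC = €25, price covers variable cost and the firm should produce.
P = MC gives -24y + 3y^2 = 0, with roots 0 and 8. Take the larger (rising MC): y* = 8.
Check: AVC at y = 8 is €29 ≤ P, so revenue covers variable cost.
Profit = P·y − TC = 61·8 − 769 = -€281, a loss, but smaller than the €537 fixed cost the firm would lose by shutting down.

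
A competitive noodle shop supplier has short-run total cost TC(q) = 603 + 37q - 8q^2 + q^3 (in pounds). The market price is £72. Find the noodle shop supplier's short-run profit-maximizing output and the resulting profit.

Profit = -£309 at q = 7

AVC = 37 - 8q + q^2; min AVC = £21 at q = 4. Since P = £72 ≥ min AVC, the firm produces.
With MC = 37 - 16q + 3q^2, P = MC on the upward-sloping part at q* = 7.
TR = 72·7 = 504. TC = 603 + 210 = 813. Profit = 504 − 813 = -£309.
Shutting down would mean losing the fixed cost of £603, so operating at a loss of £309 is better by £294.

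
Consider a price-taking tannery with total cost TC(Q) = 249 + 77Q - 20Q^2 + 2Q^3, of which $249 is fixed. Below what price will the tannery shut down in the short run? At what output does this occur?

Short-run supply begins at min AVC. From VC = 77Q - 20Q^2 + 2Q^3, AVC = 77 - 20Q + 2Q^2.
dAVC/dQ = -20 + 4Q = 0 gives Q = 5. min AVC = 77 - 20·5 + 2·5^2 = 27.
So the shutdown price is $27.

$27 per unit, at Q = 5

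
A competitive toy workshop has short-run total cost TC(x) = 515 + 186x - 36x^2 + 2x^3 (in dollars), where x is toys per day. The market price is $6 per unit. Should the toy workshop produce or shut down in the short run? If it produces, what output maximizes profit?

Shut down

Strip out fixed cost: VC = 186x - 36x^2 + 2x^3. Then AVC = 186 - 36x + 2x^2 and MC = 186 - 72x + 6x^2.
AVC is minimized where dAVC/dx = -36 + 4x = 0, at x = 9; min AVC = 186 - 36·9 + 2·9^2 = $24.
P = $6 lies below min AVC = $24; no output level covers variable cost.
Best response: produce nothing and absorb the $515 fixed cost.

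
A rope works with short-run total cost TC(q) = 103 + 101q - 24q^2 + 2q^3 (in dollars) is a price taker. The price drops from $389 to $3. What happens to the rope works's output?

Output falls from 12 to 0 (the firm shuts down)

AVC = 101 - 24q + 2q^2, minimized at q = 6 where min AVC = $29. MC = 101 - 48q + 6q^2.
At P = $389 ≥ min AVC, set P = MC on the rising branch: q = 12.
At P = $3 < min AVC = $29, price no longer covers variable cost at any output, so the firm shuts down: q = 0.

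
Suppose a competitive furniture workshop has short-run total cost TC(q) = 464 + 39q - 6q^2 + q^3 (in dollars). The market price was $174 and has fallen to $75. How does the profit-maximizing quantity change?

AVC = 39 - 6q + q^2, minimized at q = 3 where min AVC = $30. MC = 39 - 12q + 3q^2.
With P = $174 above the shutdown price, P = MC gives q = 9.
At P = $75 ≥ min AVC, set P = MC: q = 6. The firm stays open but cuts output.

Output falls from 9 to 6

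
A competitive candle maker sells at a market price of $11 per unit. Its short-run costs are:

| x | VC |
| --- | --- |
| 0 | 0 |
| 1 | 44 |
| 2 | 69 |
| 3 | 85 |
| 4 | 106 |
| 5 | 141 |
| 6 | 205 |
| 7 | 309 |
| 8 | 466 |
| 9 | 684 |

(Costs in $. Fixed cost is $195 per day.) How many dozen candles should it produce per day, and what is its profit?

Profit at each row (π = 11x − TC): x=0: -195; x=1: -228; x=2: -242; x=3: -247; x=4: -257; x=5: -281; x=6: -334; x=7: -427; x=8: -573; x=9: -780.
Profit is highest at x = 0. Equivalently, the lowest AVC in the table is 106/4 ≈ $26.50 at x = 4, and P = $11 falls below it — price never covers variable cost, so the firm shuts down and loses only its fixed cost.

x = 0 (shut down); profit = -$195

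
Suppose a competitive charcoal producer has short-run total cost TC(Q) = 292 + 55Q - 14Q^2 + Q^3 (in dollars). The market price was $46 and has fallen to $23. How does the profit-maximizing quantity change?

MC = 55 - 28Q + 3Q^2; the shutdown threshold is min AVC = $6 (at Q = 7).
With P = $46 above the shutdown price, P = MC gives Q = 9.
At P = $23 ≥ min AVC, set P = MC: Q = 8. The firm stays open but cuts output.

Output falls from 9 to 8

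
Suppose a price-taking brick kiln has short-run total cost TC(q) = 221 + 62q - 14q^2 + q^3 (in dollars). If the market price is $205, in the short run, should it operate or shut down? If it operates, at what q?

Produce at q = 13

From TC, MC = TC'(q) = 62 - 28q + 3q^2 and AVC = VC/q = 62 - 14q + q^2.
The AVC parabola has its vertex at q = 14/2 = 7, where AVC = 62 - 14·7 + 7^2 = $13.
P = $205 exceeds min AVC = $13, so the firm stays open.
Solving P = MC: -143 - 28q + 3q^2 = 0 ⇒ q = -11/3 or 13. On the upward-sloping branch, q* = 13.
Check: AVC at q = 13 is $49 ≤ P, so revenue covers variable cost.
Profit = P·q − TC = 205·13 − 858 = $1807.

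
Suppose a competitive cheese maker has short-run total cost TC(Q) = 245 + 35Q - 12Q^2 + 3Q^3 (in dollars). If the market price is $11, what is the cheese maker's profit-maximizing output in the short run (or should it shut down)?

Strip out fixed cost: VC = 35Q - 12Q^2 + 3Q^3. Then AVC = 35 - 12Q + 3Q^2 and MC = 35 - 24Q + 9Q^2.
The AVC parabola has its vertex at Q = 12/6 = 2, where AVC = 35 - 12·2 + 3·2^2 = $23.
With P < min AVC ($11 < $23), every unit sold adds to the loss.
Best response: produce nothing and absorb the $245 fixed cost.

Shut down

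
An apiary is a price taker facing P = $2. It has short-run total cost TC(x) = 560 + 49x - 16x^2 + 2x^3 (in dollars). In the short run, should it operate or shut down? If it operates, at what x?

Strip out fixed cost: VC = 49x - 16x^2 + 2x^3. Then AVC = 49 - 16x + 2x^2 and MC = 49 - 32x + 6x^2.
AVC is minimized where dAVC/dx = -16 + 4x = 0, at x = 4; min AVC = 49 - 16·4 + 2·4^2 = $17.
With P < min AVC ($2 < $17), every unit sold adds to the loss.
The firm minimizes its loss by shutting down and losing only its fixed cost of $560.

Shut down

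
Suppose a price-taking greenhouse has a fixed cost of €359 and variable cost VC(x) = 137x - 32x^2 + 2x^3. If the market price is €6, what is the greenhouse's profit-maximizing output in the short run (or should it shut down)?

Variable cost is VC = 137x - 32x^2 + 2x^3, so AVC = VC/x = 137 - 32x + 2x^2 and MC = dTC/dx = 137 - 64x + 6x^2.
AVC is minimized where dAVC/dx = -32 + 4x = 0, at x = 8; min AVC = 137 - 32·8 + 2·8^2 = €9.
Since P = €6 < min AVC = €9, price fails to cover variable cost at any output.
Best response: produce nothing and absorb the €359 fixed cost.

Shut down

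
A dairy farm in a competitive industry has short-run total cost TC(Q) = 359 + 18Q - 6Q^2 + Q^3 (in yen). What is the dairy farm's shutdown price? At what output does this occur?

¥9 per unit, at Q = 3

The shutdown price is the minimum of AVC. VC = 18Q - 6Q^2 + Q^3, so AVC = 18 - 6Q + Q^2.
dAVC/dQ = -6 + 2Q = 0 gives Q = 3. min AVC = 18 - 6·3 + 3^2 = 9.
For P < ¥9 the firm produces nothing.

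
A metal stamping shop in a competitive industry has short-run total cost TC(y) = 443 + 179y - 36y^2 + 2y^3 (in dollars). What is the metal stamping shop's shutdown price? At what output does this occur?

The shutdown price is the minimum of AVC. VC = 179y - 36y^2 + 2y^3, so AVC = 179 - 36y + 2y^2.
At the minimum of AVC, MC = AVC. MC = 179 - 72y + 6y^2; setting MC = AVC gives 4y^2 - 36y = 0, so y = 9. min AVC = 17.
For P < $17 the firm produces nothing.

$17 per unit, at y = 9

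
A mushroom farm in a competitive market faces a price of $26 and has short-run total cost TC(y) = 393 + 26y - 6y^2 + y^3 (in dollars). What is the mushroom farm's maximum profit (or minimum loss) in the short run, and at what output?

AVC = 26 - 6y + y^2; min AVC = $17 at y = 3. Since P = $26 ≥ min AVC, the firm produces.
With MC = 26 - 12y + 3y^2, P = MC on the upward-sloping part at y* = 4.
TR = 26·4 = 104. TC = 393 + 72 = 465. Profit = 104 − 465 = -$361.
That loss of $361 beats the $393 the firm would lose by shutting down; producing recovers $32 of fixed cost.

Profit = -$361 at y = 4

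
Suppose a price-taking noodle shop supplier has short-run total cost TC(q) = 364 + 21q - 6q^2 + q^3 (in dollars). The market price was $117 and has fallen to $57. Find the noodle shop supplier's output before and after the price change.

AVC = 21 - 6q + q^2, minimized at q = 3 where min AVC = $12. MC = 21 - 12q + 3q^2.
At P = $117 ≥ min AVC, set P = MC on the rising branch: q = 8.
At P = $57 ≥ min AVC, set P = MC: q = 6. The firm stays open but cuts output.

Output falls from 8 to 6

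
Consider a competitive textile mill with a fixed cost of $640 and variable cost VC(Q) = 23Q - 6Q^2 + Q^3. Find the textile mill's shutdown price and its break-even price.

Shutdown price = $14; break-even price = $119

Shutdown price = min AVC. AVC = 23 - 6Q + Q^2, with vertex at Q = 3 and minimum $14.
ATC = 640/Q + 23 - 6Q + Q^2. Setting dATC/dQ = −640/Q^2 − 6 + 2Q = 0 gives Q = 8 (since 2·8^3 − 6·8^2 = 640).
min ATC = 640/8 + 23 − 6·8 + 8^2 = $119. That is the break-even price.
Between these two prices the firm operates at a loss; above $119 it earns a profit.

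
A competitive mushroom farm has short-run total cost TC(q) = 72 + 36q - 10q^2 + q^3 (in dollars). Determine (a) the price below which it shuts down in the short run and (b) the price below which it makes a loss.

Shutdown price = $11; break-even price = $24

Shutdown price = min AVC. AVC = 36 - 10q + q^2, with vertex at q = 5 and minimum $11.
ATC = 72/q + 36 - 10q + q^2. Setting dATC/dq = −72/q^2 − 10 + 2q = 0 gives q = 6 (since 2·6^3 − 10·6^2 = 72).
min ATC = 72/6 + 36 − 10·6 + 6^2 = $24. That is the break-even price.
Between these two prices the firm operates at a loss; above $24 it earns a profit.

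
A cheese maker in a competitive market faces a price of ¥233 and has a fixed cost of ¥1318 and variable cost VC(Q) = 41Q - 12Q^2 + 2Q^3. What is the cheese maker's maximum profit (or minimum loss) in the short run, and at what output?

Profit = -¥38 at Q = 8

AVC = 41 - 12Q + 2Q^2; min AVC = ¥23 at Q = 3. Since P = ¥233 ≥ min AVC, the firm produces.
MC = 41 - 24Q + 6Q^2. Setting P = MC and taking the root on the rising branch gives Q* = 8.
TR = 233·8 = 1864. TC = 1318 + 584 = 1902. Profit = 1864 − 1902 = -¥38.
Shutting down would mean losing the fixed cost of ¥1318, so operating at a loss of ¥38 is better by ¥1280.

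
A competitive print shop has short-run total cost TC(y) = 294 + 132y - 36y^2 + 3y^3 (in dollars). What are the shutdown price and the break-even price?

AVC = 132 - 36y + 3y^2; minimized at y = 6, giving min AVC = $24. That is the shutdown price.
ATC = 294/y + 132 - 36y + 3y^2. Setting dATC/dy = −294/y^2 − 36 + 6y = 0 gives y = 7 (since 6·7^3 − 36·7^2 = 294).
min ATC = 294/7 + 132 − 36·7 + 3·7^2 = $69. That is the break-even price.
For $24 ≤ P < $69 the firm produces at a loss; below $24 it shuts down.

Shutdown price = $24; break-even price = $69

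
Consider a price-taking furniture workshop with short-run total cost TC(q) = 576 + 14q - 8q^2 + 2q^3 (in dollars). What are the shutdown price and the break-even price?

Shutdown price = $6; break-even price = $134

AVC = 14 - 8q + 2q^2; minimized at q = 2, giving min AVC = $6. That is the shutdown price.
ATC = 576/q + 14 - 8q + 2q^2. Setting dATC/dq = −576/q^2 − 8 + 4q = 0 gives q = 6 (since 4·6^3 − 8·6^2 = 576).
min ATC = 576/6 + 14 − 8·6 + 2·6^2 = $134. That is the break-even price.
For $6 ≤ P < $134 the firm produces at a loss; below $6 it shuts down.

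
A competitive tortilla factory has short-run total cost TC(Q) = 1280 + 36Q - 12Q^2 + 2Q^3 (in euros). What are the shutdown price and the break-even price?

Shutdown price = min AVC. AVC = 36 - 12Q + 2Q^2, with vertex at Q = 3 and minimum €18.
ATC = 1280/Q + 36 - 12Q + 2Q^2. Setting dATC/dQ = −1280/Q^2 − 12 + 4Q = 0 gives Q = 8 (since 4·8^3 − 12·8^2 = 1280).
min ATC = 1280/8 + 36 − 12·8 + 2·8^2 = €228. That is the break-even price.
For €18 ≤ P < €228 the firm produces at a loss; below €18 it shuts down.

Shutdown price = €18; break-even price = €228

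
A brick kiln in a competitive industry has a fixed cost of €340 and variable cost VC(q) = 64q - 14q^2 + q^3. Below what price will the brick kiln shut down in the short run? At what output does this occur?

The firm shuts down when price falls below the minimum of average variable cost. AVC = VC/q = 64 - 14q + q^2.
At the minimum of AVC, MC = AVC. MC = 64 - 28q + 3q^2; setting MC = AVC gives 2q^2 - 14q = 0, so q = 7. min AVC = 15.
The firm shuts down for any P below €15.

€15 per unit, at q = 7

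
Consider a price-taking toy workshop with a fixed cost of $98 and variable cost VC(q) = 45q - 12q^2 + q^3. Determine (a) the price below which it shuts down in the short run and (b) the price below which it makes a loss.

Shutdown price = $9; break-even price = $24

AVC = 45 - 12q + q^2; minimized at q = 6, giving min AVC = $9. That is the shutdown price.
ATC = 98/q + 45 - 12q + q^2. Setting dATC/dq = −98/q^2 − 12 + 2q = 0 gives q = 7 (since 2·7^3 − 12·7^2 = 98).
min ATC = 98/7 + 45 − 12·7 + 7^2 = $24. That is the break-even price.
Between these two prices the firm operates at a loss; above $24 it earns a profit.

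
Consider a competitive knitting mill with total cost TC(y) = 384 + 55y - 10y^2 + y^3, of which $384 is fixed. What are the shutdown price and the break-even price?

Shutdown price = min AVC. AVC = 55 - 10y + y^2, with vertex at y = 5 and minimum $30.
ATC = 384/y + 55 - 10y + y^2. Setting dATC/dy = −384/y^2 − 10 + 2y = 0 gives y = 8 (since 2·8^3 − 10·8^2 = 384).
min ATC = 384/8 + 55 − 10·8 + 8^2 = $87. That is the break-even price.
Between these two prices the firm operates at a loss; above $87 it earns a profit.

Shutdown price = $30; break-even price = $87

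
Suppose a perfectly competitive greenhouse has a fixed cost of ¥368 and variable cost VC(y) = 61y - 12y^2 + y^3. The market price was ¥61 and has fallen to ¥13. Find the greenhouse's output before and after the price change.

MC = 61 - 24y + 3y^2; the shutdown threshold is min AVC = ¥25 (at y = 6).
At P = ¥61 ≥ min AVC, set P = MC on the rising branch: y = 8.
At P = ¥13 < min AVC = ¥25, price no longer covers variable cost at any output, so the firm shuts down: y = 0.

Output falls from 8 to 0 (the firm shuts down)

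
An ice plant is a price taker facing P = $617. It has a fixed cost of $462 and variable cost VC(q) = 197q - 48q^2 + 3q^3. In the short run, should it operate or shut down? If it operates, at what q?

Produce at q = 14

From TC, MC = TC'(q) = 197 - 96q + 9q^2 and AVC = VC/q = 197 - 48q + 3q^2.
AVC is minimized where dAVC/dq = -48 + 6q = 0, at q = 8; min AVC = 197 - 48·8 + 3·8^2 = $5.
P = $617 exceeds min AVC = $5, so the firm stays open.
P = MC gives -420 - 96q + 9q^2 = 0, with roots -10/3 and 14. Take the larger (rising MC): q* = 14.
Check: AVC at q = 14 is $113 ≤ P, so revenue covers variable cost.
Profit = P·q − TC = 617·14 − 2044 = $6594.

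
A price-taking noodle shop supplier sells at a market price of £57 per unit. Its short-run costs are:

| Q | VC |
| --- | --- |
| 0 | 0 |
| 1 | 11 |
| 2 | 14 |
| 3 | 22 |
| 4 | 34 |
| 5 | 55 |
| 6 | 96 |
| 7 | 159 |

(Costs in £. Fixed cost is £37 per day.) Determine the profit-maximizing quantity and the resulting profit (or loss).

Tabulate TR − TC: Q=0: -37; Q=1: 9; Q=2: 63; Q=3: 112; Q=4: 157; Q=5: 193; Q=6: 209; Q=7: 203.
Profit is maximized at Q = 6. AVC there is 96/6 = £16 ≤ P, so producing beats shutting down (which would give -£37).

Q = 6; profit = £209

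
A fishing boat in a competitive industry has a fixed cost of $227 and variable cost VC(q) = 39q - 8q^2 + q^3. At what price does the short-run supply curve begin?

Short-run supply begins at min AVC. From VC = 39q - 8q^2 + q^3, AVC = 39 - 8q + q^2.
dAVC/dq = -8 + 2q = 0 gives q = 4. min AVC = 39 - 8·4 + 4^2 = 23.
So the shutdown price is $23.

$23 per unit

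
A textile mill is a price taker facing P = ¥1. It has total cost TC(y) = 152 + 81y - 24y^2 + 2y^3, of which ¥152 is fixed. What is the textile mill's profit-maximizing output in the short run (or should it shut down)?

Shut down

Variable cost is VC = 81y - 24y^2 + 2y^3, so AVC = VC/y = 81 - 24y + 2y^2 and MC = dTC/dy = 81 - 48y + 6y^2.
AVC is minimized where dAVC/dy = -24 + 4y = 0, at y = 6; min AVC = 81 - 24·6 + 2·6^2 = ¥9.
With P < min AVC (¥1 < ¥9), every unit sold adds to the loss.
Best response: produce nothing and absorb the ¥152 fixed cost.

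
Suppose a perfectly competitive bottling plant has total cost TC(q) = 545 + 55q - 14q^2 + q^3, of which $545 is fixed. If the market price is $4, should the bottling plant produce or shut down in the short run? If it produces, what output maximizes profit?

Shut down

Strip out fixed cost: VC = 55q - 14q^2 + q^3. Then AVC = 55 - 14q + q^2 and MC = 55 - 28q + 3q^2.
AVC hits its minimum where MC = AVC, at q = 7, giving min AVC = 55 - 14·7 + 7^2 = $6.
Since P = $4 < min AVC = $6, price fails to cover variable cost at any output.
Shutting down limits the loss to fixed cost, $545.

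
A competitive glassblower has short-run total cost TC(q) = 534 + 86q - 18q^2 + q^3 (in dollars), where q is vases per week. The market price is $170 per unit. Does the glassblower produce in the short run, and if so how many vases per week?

Strip out fixed cost: VC = 86q - 18q^2 + q^3. Then AVC = 86 - 18q + q^2 and MC = 86 - 36q + 3q^2.
The AVC parabola has its vertex at q = 18/2 = 9, where AVC = 86 - 18·9 + 9^2 = $5.
Since P = $170 ≥ min AVC = $5, price covers variable cost and the firm should produce.
Solving P = MC: -84 - 36q + 3q^2 = 0 ⇒ q = -2 or 14. On the upward-sloping branch, q* = 14.
Check: AVC at q = 14 is $30 ≤ P, so revenue covers variable cost.
Profit = P·q − TC = 170·14 − 954 = $1426.

Produce at q = 14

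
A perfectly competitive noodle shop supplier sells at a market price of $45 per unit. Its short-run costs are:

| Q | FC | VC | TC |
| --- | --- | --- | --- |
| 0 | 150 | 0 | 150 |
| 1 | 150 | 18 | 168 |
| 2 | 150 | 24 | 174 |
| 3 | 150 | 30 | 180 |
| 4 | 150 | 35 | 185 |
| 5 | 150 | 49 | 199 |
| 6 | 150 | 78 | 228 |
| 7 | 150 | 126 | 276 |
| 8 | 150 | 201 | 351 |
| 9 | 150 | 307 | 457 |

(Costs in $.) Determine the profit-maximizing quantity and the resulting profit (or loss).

Tabulate TR − TC: Q=0: -150; Q=1: -123; Q=2: -84; Q=3: -45; Q=4: -5; Q=5: 26; Q=6: 42; Q=7: 39; Q=8: 9; Q=9: -52.
Profit is maximized at Q = 6. AVC there is 78/6 = $13 ≤ P, so producing beats shutting down (which would give -$150).

Q = 6; profit = $42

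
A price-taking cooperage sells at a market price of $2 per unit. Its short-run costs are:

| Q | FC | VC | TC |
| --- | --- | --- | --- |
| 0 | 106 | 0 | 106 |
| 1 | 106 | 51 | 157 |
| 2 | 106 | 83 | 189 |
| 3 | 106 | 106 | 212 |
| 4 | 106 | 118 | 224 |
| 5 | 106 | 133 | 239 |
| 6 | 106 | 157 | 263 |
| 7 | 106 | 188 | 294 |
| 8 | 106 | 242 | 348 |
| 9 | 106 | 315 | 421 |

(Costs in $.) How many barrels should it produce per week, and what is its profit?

Profit at each row (π = 2Q − TC): Q=0: -106; Q=1: -155; Q=2: -185; Q=3: -206; Q=4: -216; Q=5: -229; Q=6: -251; Q=7: -280; Q=8: -332; Q=9: -403.
Profit is highest at Q = 0. Equivalently, the lowest AVC in the table is 157/6 ≈ $26.17 at Q = 6, and P = $2 falls below it — price never covers variable cost, so the firm shuts down and loses only its fixed cost.

Q = 0 (shut down); profit = -$106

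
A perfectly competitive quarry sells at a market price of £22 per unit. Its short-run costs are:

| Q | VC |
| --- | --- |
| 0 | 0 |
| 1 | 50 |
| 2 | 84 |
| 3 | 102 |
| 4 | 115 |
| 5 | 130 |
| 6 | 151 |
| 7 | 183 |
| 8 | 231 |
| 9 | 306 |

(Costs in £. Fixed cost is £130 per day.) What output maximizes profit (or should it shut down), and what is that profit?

Tabulate TR − TC: Q=0: -130; Q=1: -158; Q=2: -170; Q=3: -166; Q=4: -157; Q=5: -150; Q=6: -149; Q=7: -159; Q=8: -185; Q=9: -238.
Profit is highest at Q = 0. Equivalently, the lowest AVC in the table is 151/6 ≈ £25.17 at Q = 6, and P = £22 falls below it — price never covers variable cost, so the firm shuts down and loses only its fixed cost.

Q = 0 (shut down); profit = -£130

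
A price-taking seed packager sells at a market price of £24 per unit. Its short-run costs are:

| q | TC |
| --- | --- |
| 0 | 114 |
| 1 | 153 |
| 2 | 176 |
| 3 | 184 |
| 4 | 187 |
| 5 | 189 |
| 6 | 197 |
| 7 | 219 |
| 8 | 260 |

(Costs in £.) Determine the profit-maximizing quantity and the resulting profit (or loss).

Compute π = P·q − TC at each output: q=0: -114; q=1: -129; q=2: -128; q=3: -112; q=4: -91; q=5: -69; q=6: -53; q=7: -51; q=8: -68.
Profit is maximized at q = 7. AVC there is 105/7 = £15 ≤ P, so producing beats shutting down (which would give -£114).

q = 7; profit = -£51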